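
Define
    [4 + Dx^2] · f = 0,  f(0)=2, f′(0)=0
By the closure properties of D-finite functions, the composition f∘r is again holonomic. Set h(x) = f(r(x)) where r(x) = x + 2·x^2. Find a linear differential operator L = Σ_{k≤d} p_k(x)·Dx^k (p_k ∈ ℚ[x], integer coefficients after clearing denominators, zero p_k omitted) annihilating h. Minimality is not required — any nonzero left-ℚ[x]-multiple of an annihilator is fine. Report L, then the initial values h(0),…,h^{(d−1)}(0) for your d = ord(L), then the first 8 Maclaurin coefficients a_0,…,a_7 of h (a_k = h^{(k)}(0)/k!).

f: a_k = 2, 0, -4, 0, 4/3, 0, -8/45, 0, …
Substitute x→r, Dx→(1/r')Dx; clear ⇒ L₀.
L = (4 + 48·x + 192·x^2 + 256·x^3) - 4·Dx + (1 + 4·x)·Dx^2  (order 2).
h: a_k = 2, 0, -4, -16, -44/3, 32/3, 1432/45, 608/15, …
ICs: h(0) = 2, h′(0) = 0.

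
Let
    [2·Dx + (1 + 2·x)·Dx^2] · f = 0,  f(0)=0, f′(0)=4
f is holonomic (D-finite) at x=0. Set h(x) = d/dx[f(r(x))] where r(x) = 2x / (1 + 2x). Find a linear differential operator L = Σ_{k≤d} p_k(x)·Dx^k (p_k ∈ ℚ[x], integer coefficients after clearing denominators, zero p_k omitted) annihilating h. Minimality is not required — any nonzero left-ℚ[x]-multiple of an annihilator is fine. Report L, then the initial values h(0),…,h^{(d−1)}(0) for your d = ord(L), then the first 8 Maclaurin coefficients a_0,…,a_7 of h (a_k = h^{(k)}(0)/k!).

L = (8 + 24·x) + (1 + 8·x + 12·x^2)·Dx  (order 1).
h: a_k = 8, -64, 416, -2560, 15488, -93184, 559616, -3358720, …
ICs: h(0) = 8.

f: a_k = 0, 4, -4, 16/3, -8, 64/5, -64/3, 256/7, …
f∘r: x↦r, Dx↦Dx/r' in L_f ⇒ L₀.
Differentiate: ansatz ord ≤ ord L₀ ⇒ L.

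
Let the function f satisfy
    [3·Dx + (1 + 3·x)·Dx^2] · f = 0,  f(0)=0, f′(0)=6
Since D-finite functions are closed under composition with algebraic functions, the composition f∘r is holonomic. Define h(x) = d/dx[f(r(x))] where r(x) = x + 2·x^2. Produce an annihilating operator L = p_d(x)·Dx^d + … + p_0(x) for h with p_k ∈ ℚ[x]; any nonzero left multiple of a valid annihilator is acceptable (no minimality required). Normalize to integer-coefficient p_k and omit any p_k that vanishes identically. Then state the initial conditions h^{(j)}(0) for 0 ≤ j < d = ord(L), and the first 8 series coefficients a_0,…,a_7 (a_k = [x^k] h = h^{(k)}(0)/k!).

L = (-1 + 12·x + 24·x^2) + (1 + 7·x + 18·x^2 + 24·x^3)·Dx  (order 1).
h: a_k = 6, 6, -54, 126, -54, -594, 2106, -2754, …
ICs: h(0) = 6.

f: a_k = 0, 6, -9, 18, -81/2, 486/5, -243, 4374/7, …
Change of var in L_f (x↦r) gives L₀.
Derive L from L₀ (diff closure).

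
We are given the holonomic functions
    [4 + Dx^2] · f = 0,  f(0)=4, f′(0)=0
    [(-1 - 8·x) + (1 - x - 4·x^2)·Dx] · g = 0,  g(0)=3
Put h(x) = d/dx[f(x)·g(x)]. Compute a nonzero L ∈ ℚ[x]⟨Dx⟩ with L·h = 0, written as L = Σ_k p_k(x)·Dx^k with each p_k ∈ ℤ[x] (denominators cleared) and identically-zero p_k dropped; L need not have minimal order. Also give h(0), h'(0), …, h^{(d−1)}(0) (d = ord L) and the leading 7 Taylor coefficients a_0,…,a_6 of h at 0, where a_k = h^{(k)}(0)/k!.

f: a_k = 4, 0, -8, 0, 8/3, 0, -16/45, …
g: a_k = 3, 3, 15, 27, 87, 195, 543, …
L₀ := L_f ⊗_s L_g (sym. prod.), ord ≤ 2.
Derive L from L₀ (diff closure).
L = (18 - 8·x - 28·x^2 + 32·x^3 + 64·x^4) + (4 + 34·x + 24·x^2 + 64·x^3)·Dx + (-1 + x^2 + 8·x^3 + 16·x^4)·Dx^2  (order 2).
h: a_k = 12, 72, 252, 944, 2860, 45448/5, 399308/15, …
ICs: h(0) = 12, h′(0) = 72.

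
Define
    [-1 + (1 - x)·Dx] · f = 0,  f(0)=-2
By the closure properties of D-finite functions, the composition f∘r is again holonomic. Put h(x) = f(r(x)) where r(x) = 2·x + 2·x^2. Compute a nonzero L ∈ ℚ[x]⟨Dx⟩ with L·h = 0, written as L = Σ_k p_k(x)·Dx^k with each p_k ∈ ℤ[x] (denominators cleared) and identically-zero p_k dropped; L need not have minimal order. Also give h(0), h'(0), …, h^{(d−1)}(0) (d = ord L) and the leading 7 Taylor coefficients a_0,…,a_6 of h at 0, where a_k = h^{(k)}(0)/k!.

L = (2 + 4·x) + (-1 + 2·x + 2·x^2)·Dx  (order 1).
h: a_k = -2, -4, -12, -32, -88, -240, -656, …
ICs: h(0) = -2.

f: a_k = -2, -2, -2, -2, -2, -2, -2, …
f∘r: x↦r, Dx↦Dx/r' in L_f ⇒ L₀.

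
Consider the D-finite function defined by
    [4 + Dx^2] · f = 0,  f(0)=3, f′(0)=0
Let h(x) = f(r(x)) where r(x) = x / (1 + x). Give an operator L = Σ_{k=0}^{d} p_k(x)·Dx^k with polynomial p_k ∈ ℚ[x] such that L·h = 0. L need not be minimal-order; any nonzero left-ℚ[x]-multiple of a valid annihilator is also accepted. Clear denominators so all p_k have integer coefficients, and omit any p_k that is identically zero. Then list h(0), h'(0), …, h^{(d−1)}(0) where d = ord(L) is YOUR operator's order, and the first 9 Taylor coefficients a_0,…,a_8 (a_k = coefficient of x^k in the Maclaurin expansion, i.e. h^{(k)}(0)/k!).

L = 4 + (2 + 6·x + 6·x^2 + 2·x^3)·Dx + (1 + 4·x + 6·x^2 + 4·x^3 + x^4)·Dx^2  (order 2).
h: a_k = 3, 0, -6, 12, -16, 16, -154/15, -12/5, 2354/105, …
ICs: h(0) = 3, h′(0) = 0.

f: a_k = 3, 0, -6, 0, 2, 0, -4/15, 0, 2/105, …
L₀ from L_f via x↦r, Dx↦r'^{-1}Dx.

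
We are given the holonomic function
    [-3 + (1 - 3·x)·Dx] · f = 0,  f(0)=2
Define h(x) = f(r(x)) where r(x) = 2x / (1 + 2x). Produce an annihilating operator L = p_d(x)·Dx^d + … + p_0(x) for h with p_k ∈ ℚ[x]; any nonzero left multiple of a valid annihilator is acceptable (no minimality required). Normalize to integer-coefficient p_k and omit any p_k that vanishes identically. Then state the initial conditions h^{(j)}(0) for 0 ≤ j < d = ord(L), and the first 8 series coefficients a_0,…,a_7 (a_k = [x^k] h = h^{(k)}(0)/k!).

L = 6 + (-1 + 2·x + 8·x^2)·Dx  (order 1).
h: a_k = 2, 12, 48, 192, 768, 3072, 12288, 49152, …
ICs: h(0) = 2.

f: a_k = 2, 6, 18, 54, 162, 486, 1458, 4374, …
h₀=f(r): pull back L_f along r ⇒ L₀.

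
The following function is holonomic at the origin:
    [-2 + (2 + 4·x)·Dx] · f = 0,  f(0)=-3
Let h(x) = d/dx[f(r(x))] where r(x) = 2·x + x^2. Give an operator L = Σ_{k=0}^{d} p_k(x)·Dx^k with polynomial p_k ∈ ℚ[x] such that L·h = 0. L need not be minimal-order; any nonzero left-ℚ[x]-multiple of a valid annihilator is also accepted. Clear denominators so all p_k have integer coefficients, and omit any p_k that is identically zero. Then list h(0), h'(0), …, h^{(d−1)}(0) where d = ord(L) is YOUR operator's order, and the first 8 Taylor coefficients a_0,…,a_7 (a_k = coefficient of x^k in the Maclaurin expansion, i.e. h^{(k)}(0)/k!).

f: a_k = -3, -3, 3/2, -3/2, 15/8, -21/8, 63/16, -99/16, …
L₀ from L_f via x↦r, Dx↦r'^{-1}Dx.
h=h₀': d/dx-closure on L₀ ⇒ L.
L = -1 + (-1 - 5·x - 6·x^2 - 2·x^3)·Dx  (order 1).
h: a_k = -6, 6, -18, 54, -165, 513, -1617, 5151, …
ICs: h(0) = -6.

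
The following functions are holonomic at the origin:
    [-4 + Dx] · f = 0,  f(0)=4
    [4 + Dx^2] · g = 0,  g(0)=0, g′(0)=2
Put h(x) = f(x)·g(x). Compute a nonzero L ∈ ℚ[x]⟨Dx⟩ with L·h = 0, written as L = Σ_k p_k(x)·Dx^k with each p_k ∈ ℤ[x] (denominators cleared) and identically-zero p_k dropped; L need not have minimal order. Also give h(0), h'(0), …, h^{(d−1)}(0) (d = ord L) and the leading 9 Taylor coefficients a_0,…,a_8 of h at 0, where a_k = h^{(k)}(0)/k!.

f: a_k = 4, 16, 32, 128/3, 128/3, 512/15, 1024/45, 4096/315, 2048/315, …
g: a_k = 0, 2, 0, -4/3, 0, 4/15, 0, -8/315, 0, …
Sym-product of L_f,L_g gives L₀ (≤ ord 2).
L = 20 - 8·Dx + Dx^2  (order 2).
h: a_k = 0, 8, 32, 176/3, 64, 656/15, 704/45, -928/315, -128/15, …
ICs: h(0) = 0, h′(0) = 8.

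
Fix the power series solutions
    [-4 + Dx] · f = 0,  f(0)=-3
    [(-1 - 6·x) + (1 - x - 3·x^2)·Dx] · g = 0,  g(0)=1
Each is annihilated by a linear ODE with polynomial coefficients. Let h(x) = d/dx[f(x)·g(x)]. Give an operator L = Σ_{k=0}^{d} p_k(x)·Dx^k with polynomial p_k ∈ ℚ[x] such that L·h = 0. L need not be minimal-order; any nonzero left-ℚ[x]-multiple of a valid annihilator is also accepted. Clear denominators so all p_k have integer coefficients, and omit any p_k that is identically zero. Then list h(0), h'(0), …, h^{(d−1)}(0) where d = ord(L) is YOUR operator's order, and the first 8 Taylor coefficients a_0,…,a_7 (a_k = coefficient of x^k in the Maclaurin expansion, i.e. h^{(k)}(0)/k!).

f: a_k = -3, -12, -24, -32, -32, -128/5, -256/15, -1024/105, …
g: a_k = 1, 1, 4, 7, 19, 40, 97, 217, …
h₀=f·g: eliminate ⇒ L₀, order ≤ 1·1.
Derive L from L₀ (diff closure).
L = (32 + 26·x - 98·x^2 - 48·x^3 + 144·x^4) + (-5 + 3·x + 29·x^2 - 6·x^3 - 36·x^4)·Dx  (order 1).
h: a_k = -15, -96, -375, -1204, -3508, -9730, -392303/15, -1445824/21, …
ICs: h(0) = -15.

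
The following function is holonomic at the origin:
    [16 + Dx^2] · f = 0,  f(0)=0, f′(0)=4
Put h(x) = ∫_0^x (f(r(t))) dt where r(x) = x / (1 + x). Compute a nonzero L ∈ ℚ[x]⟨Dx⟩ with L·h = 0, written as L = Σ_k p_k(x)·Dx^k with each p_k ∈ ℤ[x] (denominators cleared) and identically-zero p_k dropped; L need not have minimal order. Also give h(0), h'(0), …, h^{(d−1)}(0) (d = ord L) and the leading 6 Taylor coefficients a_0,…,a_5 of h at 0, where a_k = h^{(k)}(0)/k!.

f: a_k = 0, 4, 0, -32/3, 0, 128/15, …
L₀ from L_f via x↦r, Dx↦r'^{-1}Dx.
h=∫₀ˣh₀: take L = L₀·Dx.
L = 16·Dx + (2 + 6·x + 6·x^2 + 2·x^3)·Dx^2 + (1 + 4·x + 6·x^2 + 4·x^3 + x^4)·Dx^3  (order 3).
h: a_k = 0, 0, 2, -4/3, -5/3, 28/5, …
ICs: h(0) = 0, h′(0) = 0, h′′(0) = 4.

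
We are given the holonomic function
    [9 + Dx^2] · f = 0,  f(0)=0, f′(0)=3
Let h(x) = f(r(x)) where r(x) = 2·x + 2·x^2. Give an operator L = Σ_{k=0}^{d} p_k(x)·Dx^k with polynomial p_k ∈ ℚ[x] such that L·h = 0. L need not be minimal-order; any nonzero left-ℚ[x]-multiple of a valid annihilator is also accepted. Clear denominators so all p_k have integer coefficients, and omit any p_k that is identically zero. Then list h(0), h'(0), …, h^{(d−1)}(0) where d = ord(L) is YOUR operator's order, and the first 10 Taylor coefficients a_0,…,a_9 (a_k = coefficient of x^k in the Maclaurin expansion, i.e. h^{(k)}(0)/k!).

f: a_k = 0, 3, 0, -9/2, 0, 81/40, 0, -243/560, 0, 243/4480, …
L₀ from L_f via x↦r, Dx↦r'^{-1}Dx.
L = (36 + 216·x + 432·x^2 + 288·x^3) - 2·Dx + (1 + 2·x)·Dx^2  (order 2).
h: a_k = 0, 6, 6, -36, -108, -216/5, 288, 20736/35, 1296/5, -28512/35, …
ICs: h(0) = 0, h′(0) = 6.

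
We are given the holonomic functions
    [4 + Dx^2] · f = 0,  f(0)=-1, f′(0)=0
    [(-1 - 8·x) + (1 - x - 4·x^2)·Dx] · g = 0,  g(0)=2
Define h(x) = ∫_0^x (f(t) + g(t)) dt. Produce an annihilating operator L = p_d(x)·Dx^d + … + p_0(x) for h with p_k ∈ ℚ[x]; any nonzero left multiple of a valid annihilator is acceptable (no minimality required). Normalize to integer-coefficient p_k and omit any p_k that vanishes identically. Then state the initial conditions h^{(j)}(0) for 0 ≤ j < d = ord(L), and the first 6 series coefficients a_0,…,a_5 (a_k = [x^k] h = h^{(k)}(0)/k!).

L = (-116 - 1008·x - 968·x^2 - 2688·x^3 - 640·x^4 - 1024·x^5)·Dx + (28 + 4·x - 8·x^2 - 200·x^3 - 480·x^4 - 384·x^5 - 512·x^6)·Dx^2 + (-29 - 252·x - 242·x^2 - 672·x^3 - 160·x^4 - 256·x^5)·Dx^3 + (7 + x - 2·x^2 - 50·x^3 - 120·x^4 - 96·x^5 - 128·x^6)·Dx^4  (order 4).
h: a_k = 0, 1, 1, 4, 9/2, 172/15, …
ICs: h(0) = 0, h′(0) = 1, h′′(0) = 2, h′′′(0) = 24.

f: a_k = -1, 0, 2, 0, -2/3, 0, …
g: a_k = 2, 2, 10, 18, 58, 130, …
Sum ⇒ L₀ = lclm(L_f,L_g) in ℚ(x)⟨Dx⟩.
h=∫₀ˣh₀: take L = L₀·Dx.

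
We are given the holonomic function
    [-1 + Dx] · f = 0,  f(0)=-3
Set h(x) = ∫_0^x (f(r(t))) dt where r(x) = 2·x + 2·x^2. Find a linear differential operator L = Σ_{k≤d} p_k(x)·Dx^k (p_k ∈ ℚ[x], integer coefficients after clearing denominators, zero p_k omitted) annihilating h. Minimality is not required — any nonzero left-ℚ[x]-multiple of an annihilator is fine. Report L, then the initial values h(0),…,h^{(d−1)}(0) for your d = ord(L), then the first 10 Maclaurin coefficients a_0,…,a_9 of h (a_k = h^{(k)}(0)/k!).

f: a_k = -3, -3, -3/2, -1/2, -1/8, -1/40, -1/240, -1/1680, -1/13440, -1/120960, …
h₀=f(r): pull back L_f along r ⇒ L₀.
Integrate: L := L₀·Dx.
L = (-2 - 4·x)·Dx + Dx^2  (order 2).
h: a_k = 0, -3, -3, -4, -4, -4, -52/15, -304/105, -232/105, -1528/945, …
ICs: h(0) = 0, h′(0) = -3.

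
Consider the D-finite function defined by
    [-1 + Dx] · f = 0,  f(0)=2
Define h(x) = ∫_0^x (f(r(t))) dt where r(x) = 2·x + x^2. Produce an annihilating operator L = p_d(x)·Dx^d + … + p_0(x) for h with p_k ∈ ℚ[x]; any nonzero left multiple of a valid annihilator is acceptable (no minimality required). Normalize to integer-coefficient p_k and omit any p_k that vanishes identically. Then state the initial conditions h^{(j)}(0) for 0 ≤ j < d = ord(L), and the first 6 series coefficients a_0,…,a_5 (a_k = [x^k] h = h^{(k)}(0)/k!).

L = (-2 - 2·x)·Dx + Dx^2  (order 2).
h: a_k = 0, 2, 2, 2, 5/3, 19/15, …
ICs: h(0) = 0, h′(0) = 2.

f: a_k = 2, 2, 1, 1/3, 1/12, 1/60, …
f∘r: x↦r, Dx↦Dx/r' in L_f ⇒ L₀.
Integrate: L := L₀·Dx.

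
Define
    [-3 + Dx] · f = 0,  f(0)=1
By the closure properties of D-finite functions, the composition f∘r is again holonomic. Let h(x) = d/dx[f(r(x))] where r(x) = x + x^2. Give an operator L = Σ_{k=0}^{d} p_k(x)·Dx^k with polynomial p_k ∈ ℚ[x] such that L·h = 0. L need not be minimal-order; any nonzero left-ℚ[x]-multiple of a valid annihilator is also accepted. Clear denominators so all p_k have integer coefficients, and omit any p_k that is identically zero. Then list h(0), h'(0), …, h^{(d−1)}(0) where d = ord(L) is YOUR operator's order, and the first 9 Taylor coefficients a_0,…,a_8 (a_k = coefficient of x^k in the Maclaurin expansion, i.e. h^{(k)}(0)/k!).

L = (5 + 12·x + 12·x^2) + (-1 - 2·x)·Dx  (order 1).
h: a_k = 3, 15, 81/2, 171/2, 1161/8, 8613/40, 4509/16, 188217/560, 1646811/4480, …
ICs: h(0) = 3.

f: a_k = 1, 3, 9/2, 9/2, 27/8, 81/40, 81/80, 243/560, 729/4480, …
Change of var in L_f (x↦r) gives L₀.
h₀' ⇒ L via d/dx closure of L₀.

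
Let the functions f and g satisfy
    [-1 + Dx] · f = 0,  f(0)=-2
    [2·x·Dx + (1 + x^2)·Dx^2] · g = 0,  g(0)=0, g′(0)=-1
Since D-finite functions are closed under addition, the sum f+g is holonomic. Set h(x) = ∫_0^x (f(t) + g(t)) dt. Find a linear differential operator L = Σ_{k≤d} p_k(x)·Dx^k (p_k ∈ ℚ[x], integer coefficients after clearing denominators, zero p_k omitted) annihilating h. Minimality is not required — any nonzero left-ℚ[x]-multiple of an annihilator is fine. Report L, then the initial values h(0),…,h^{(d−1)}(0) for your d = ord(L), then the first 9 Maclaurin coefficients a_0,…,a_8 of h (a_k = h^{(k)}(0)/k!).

f: a_k = -2, -2, -1, -1/3, -1/12, -1/60, -1/360, -1/2520, -1/20160, …
g: a_k = 0, -1, 0, 1/3, 0, -1/5, 0, 1/7, 0, …
h₀=f+g: left-lcm gives L₀, ord ≤ 3.
Integrate: L := L₀·Dx.
L = (2 - 4·x - 2·x^2)·Dx^2 + (-3 + 3·x + x^2 - x^3)·Dx^3 + (1 + x + x^2 + x^3)·Dx^4  (order 4).
h: a_k = 0, -2, -3/2, -1/3, 0, -1/60, -13/360, -1/2520, 359/20160, …
ICs: h(0) = 0, h′(0) = -2, h′′(0) = -3, h′′′(0) = -2.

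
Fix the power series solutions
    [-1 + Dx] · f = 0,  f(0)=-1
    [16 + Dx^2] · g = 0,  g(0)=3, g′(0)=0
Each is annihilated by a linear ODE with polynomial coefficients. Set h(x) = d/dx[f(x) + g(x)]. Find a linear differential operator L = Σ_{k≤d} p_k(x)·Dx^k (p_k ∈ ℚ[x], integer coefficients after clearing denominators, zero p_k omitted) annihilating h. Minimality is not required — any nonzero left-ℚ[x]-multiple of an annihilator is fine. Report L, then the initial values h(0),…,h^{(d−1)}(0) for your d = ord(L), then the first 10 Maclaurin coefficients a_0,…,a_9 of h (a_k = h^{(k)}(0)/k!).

f: a_k = -1, -1, -1/2, -1/6, -1/24, -1/120, -1/720, -1/5040, -1/40320, -1/362880, …
g: a_k = 3, 0, -24, 0, 32, 0, -256/15, 0, 512/105, 0, …
f+g: L₀ = lclm(L_f,L_g), ord ≤ 1+2.
Differentiate: ansatz ord ≤ ord L₀ ⇒ L.
L = 16 - 16·Dx + Dx^2 - Dx^3  (order 3).
h: a_k = -1, -49, -1/2, 767/6, -1/24, -12289/120, -1/720, 196607/5040, -1/40320, -3145729/362880, …
ICs: h(0) = -1, h′(0) = -49, h′′(0) = -1.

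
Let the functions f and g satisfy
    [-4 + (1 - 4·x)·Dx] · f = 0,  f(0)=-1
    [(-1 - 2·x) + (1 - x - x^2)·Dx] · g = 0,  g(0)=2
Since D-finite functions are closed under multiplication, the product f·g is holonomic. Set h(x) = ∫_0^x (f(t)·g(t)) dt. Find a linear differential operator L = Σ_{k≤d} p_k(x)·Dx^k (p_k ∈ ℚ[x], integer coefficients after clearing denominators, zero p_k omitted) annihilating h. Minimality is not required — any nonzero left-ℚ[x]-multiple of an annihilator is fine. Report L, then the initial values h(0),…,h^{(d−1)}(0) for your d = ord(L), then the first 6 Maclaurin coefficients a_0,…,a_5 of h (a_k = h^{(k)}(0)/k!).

L = (-5 + 6·x + 12·x^2)·Dx + (1 - 5·x + 3·x^2 + 4·x^3)·Dx^2  (order 2).
h: a_k = 0, -2, -5, -44/3, -91/2, -738/5, …
ICs: h(0) = 0, h′(0) = -2.

f: a_k = -1, -4, -16, -64, -256, -1024, …
g: a_k = 2, 2, 4, 6, 10, 16, …
L₀ := L_f ⊗_s L_g (sym. prod.), ord ≤ 1.
h=∫h₀ ⇒ L = L₀·Dx.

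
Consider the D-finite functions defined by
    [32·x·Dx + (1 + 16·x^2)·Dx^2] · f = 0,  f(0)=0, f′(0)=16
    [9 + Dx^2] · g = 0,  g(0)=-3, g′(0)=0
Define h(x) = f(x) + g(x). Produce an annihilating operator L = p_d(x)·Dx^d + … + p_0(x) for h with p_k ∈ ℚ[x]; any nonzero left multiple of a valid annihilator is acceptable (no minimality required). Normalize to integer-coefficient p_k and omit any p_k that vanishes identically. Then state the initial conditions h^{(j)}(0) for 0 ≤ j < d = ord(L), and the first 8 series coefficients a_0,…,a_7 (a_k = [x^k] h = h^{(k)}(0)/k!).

f: a_k = 0, 16, 0, -256/3, 0, 4096/5, 0, -65536/7, …
g: a_k = -3, 0, 27/2, 0, -81/8, 0, 243/80, 0, …
Sum ⇒ L₀ = lclm(L_f,L_g) in ℚ(x)⟨Dx⟩.
L = (-52704·x + 967680·x^3 + 663552·x^5)·Dx + (-207 + 13104·x^2 + 283392·x^4 + 331776·x^6)·Dx^2 + (-5856·x + 107520·x^3 + 73728·x^5)·Dx^3 + (-23 + 1456·x^2 + 31488·x^4 + 36864·x^6)·Dx^4  (order 4).
h: a_k = -3, 16, 27/2, -256/3, -81/8, 4096/5, 243/80, -65536/7, …
ICs: h(0) = -3, h′(0) = 16, h′′(0) = 27, h′′′(0) = -512.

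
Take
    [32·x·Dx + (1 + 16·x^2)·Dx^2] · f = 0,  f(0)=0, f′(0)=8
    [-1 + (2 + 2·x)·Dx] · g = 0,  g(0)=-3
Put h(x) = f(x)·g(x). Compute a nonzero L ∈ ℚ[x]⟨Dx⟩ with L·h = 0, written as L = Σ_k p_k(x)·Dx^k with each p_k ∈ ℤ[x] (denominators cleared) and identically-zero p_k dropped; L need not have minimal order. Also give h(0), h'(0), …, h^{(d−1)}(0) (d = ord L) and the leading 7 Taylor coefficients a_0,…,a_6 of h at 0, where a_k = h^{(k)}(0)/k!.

L = (3 - 64·x - 16·x^2) + (-4 + 124·x + 192·x^2 + 64·x^3)·Dx + (4 + 8·x + 68·x^2 + 128·x^3 + 64·x^4)·Dx^2  (order 2).
h: a_k = 0, -24, -12, 131, 125/2, -99509/80, -97129/160, …
ICs: h(0) = 0, h′(0) = -24.

f: a_k = 0, 8, 0, -128/3, 0, 2048/5, 0, …
g: a_k = -3, -3/2, 3/8, -3/16, 15/128, -21/256, 63/1024, …
Product ⇒ symmetric product L₀, ord ≤ 2.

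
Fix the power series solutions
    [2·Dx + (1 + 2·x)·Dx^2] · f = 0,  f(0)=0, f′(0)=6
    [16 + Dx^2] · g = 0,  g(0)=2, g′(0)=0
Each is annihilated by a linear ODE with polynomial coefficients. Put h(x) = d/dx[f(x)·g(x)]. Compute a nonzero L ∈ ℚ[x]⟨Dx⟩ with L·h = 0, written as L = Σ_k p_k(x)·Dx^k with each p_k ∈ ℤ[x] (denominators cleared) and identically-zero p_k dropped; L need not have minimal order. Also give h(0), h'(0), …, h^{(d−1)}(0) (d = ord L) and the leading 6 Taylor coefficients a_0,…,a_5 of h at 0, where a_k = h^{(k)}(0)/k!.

f: a_k = 0, 6, -6, 8, -12, 96/5, …
g: a_k = 2, 0, -16, 0, 64/3, 0, …
Sym-product of L_f,L_g gives L₀ (≤ ord 4).
h₀' ⇒ L via d/dx closure of L₀.
L = (-896 + 28672·x + 282624·x^2 + 1032192·x^3 + 1826816·x^4 + 1572864·x^5 + 524288·x^6) + (576 + 12416·x + 66560·x^2 + 153600·x^3 + 163840·x^4 + 65536·x^5)·Dx + (280 + 6592·x + 44480·x^2 + 141312·x^3 + 234496·x^4 + 196608·x^5 + 65536·x^6)·Dx^2 + (36 + 776·x + 4160·x^2 + 9600·x^3 + 10240·x^4 + 4096·x^5)·Dx^3 + (21 + 300·x + 1676·x^2 + 4800·x^3 + 7520·x^4 + 6144·x^5 + 2048·x^6)·Dx^4  (order 4).
h: a_k = 12, -24, -240, 288, 192, 0, …
ICs: h(0) = 12, h′(0) = -24, h′′(0) = -480, h′′′(0) = 1728.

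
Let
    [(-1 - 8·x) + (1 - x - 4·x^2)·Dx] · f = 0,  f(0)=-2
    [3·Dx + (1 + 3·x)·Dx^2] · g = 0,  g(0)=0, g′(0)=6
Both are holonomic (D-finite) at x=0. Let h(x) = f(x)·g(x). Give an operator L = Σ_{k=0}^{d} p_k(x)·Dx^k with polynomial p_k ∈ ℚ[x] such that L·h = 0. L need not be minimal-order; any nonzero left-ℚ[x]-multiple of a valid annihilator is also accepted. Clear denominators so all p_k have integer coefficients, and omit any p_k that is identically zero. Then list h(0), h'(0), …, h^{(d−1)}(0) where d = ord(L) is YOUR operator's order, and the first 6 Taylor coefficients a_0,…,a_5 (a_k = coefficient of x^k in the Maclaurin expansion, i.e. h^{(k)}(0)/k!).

f: a_k = -2, -2, -10, -18, -58, -130, …
g: a_k = 0, 6, -9, 18, -81/2, 486/5, …
L₀ := L_f ⊗_s L_g (sym. prod.), ord ≤ 2.
L = (11 + 48·x) + (-1 + 25·x + 60·x^2)·Dx + (-1 - 2·x + 7·x^2 + 12·x^3)·Dx^2  (order 2).
h: a_k = 0, -12, 6, -78, 27, -2397/5, …
ICs: h(0) = 0, h′(0) = -12.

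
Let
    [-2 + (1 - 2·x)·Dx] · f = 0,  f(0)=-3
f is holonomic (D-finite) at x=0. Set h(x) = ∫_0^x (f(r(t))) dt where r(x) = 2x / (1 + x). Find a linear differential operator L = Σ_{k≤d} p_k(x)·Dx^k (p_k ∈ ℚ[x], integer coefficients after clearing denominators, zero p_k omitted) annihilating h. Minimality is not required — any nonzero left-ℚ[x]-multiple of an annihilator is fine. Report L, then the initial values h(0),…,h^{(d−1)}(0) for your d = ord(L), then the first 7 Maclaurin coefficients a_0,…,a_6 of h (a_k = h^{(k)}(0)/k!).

L = 4·Dx + (-1 + 2·x + 3·x^2)·Dx^2  (order 2).
h: a_k = 0, -3, -6, -12, -27, -324/5, -162, …
ICs: h(0) = 0, h′(0) = -3.

f: a_k = -3, -6, -12, -24, -48, -96, -192, …
L₀ from L_f via x↦r, Dx↦r'^{-1}Dx.
h=∫h₀ ⇒ L = L₀·Dx.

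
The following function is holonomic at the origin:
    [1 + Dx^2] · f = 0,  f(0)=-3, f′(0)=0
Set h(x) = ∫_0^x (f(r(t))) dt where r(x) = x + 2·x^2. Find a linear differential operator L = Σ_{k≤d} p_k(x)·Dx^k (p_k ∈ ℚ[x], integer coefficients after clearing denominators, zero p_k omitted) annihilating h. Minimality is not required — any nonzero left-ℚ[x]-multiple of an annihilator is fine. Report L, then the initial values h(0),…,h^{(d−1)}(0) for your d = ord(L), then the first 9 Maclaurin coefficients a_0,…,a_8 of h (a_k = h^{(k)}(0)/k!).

f: a_k = -3, 0, 3/2, 0, -1/8, 0, 1/240, 0, -1/13440, …
Substitute x→r, Dx→(1/r')Dx; clear ⇒ L₀.
h=∫₀ˣh₀: take L = L₀·Dx.
L = (1 + 12·x + 48·x^2 + 64·x^3)·Dx - 4·Dx^2 + (1 + 4·x)·Dx^3  (order 3).
h: a_k = 0, -3, 0, 1/2, 3/2, 47/40, -1/6, -719/1680, -79/160, …
ICs: h(0) = 0, h′(0) = -3, h′′(0) = 0.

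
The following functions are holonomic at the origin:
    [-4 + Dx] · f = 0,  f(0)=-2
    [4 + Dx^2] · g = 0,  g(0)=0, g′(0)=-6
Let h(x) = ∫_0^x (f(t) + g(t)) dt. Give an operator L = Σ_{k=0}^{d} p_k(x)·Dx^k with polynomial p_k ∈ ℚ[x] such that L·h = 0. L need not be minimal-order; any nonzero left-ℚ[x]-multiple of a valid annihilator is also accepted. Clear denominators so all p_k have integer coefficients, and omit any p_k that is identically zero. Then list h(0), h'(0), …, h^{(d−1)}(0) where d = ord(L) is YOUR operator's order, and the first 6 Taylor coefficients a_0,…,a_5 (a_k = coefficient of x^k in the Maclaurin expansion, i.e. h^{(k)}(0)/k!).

L = -16·Dx + 4·Dx^2 - 4·Dx^3 + Dx^4  (order 4).
h: a_k = 0, -2, -7, -16/3, -13/3, -64/15, …
ICs: h(0) = 0, h′(0) = -2, h′′(0) = -14, h′′′(0) = -32.

f: a_k = -2, -8, -16, -64/3, -64/3, -256/15, …
g: a_k = 0, -6, 0, 4, 0, -4/5, …
f+g: L₀ = lclm(L_f,L_g), ord ≤ 1+2.
∫: right-multiply L₀ by Dx.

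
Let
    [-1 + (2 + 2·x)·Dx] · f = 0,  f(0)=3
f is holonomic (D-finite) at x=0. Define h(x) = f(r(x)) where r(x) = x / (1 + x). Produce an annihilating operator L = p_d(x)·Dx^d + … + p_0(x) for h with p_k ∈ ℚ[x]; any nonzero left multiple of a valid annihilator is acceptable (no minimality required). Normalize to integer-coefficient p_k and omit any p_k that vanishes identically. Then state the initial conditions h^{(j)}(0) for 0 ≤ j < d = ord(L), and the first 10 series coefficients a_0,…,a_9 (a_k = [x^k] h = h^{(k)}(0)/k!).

L = -1 + (2 + 6·x + 4·x^2)·Dx  (order 1).
h: a_k = 3, 3/2, -15/8, 39/16, -423/128, 1197/256, -7059/1024, 21615/2048, -547383/32768, 1782609/65536, …
ICs: h(0) = 3.

f: a_k = 3, 3/2, -3/8, 3/16, -15/128, 21/256, -63/1024, 99/2048, -1287/32768, 2145/65536, …
f∘r: x↦r, Dx↦Dx/r' in L_f ⇒ L₀.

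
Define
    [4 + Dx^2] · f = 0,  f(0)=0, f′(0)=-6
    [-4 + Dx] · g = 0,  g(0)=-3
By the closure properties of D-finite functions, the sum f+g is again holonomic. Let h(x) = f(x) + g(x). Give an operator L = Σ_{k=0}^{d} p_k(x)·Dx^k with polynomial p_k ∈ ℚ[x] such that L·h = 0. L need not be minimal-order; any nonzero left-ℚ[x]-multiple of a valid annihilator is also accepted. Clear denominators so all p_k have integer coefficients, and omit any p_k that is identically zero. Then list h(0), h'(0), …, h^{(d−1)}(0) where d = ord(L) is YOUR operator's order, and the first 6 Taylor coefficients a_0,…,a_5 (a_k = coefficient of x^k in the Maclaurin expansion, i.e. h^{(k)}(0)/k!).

L = -16 + 4·Dx - 4·Dx^2 + Dx^3  (order 3).
h: a_k = -3, -18, -24, -28, -32, -132/5, …
ICs: h(0) = -3, h′(0) = -18, h′′(0) = -48.

f: a_k = 0, -6, 0, 4, 0, -4/5, …
g: a_k = -3, -12, -24, -32, -32, -128/5, …
Weyl lclm of L_f,L_g ⇒ L₀ (ord ≤ 3).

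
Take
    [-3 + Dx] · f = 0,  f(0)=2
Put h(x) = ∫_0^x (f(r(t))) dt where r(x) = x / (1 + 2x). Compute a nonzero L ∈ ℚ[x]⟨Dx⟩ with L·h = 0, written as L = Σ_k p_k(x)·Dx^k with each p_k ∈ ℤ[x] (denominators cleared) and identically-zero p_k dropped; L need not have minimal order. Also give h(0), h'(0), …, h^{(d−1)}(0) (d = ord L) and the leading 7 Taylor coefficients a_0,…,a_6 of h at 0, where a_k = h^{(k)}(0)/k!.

f: a_k = 2, 6, 9, 9, 27/4, 81/20, 81/40, …
L₀ from L_f via x↦r, Dx↦r'^{-1}Dx.
h=∫₀ˣh₀: take L = L₀·Dx.
L = -3·Dx + (1 + 4·x + 4·x^2)·Dx^2  (order 2).
h: a_k = 0, 2, 3, -1, -3/4, 51/20, -173/40, …
ICs: h(0) = 0, h′(0) = 2.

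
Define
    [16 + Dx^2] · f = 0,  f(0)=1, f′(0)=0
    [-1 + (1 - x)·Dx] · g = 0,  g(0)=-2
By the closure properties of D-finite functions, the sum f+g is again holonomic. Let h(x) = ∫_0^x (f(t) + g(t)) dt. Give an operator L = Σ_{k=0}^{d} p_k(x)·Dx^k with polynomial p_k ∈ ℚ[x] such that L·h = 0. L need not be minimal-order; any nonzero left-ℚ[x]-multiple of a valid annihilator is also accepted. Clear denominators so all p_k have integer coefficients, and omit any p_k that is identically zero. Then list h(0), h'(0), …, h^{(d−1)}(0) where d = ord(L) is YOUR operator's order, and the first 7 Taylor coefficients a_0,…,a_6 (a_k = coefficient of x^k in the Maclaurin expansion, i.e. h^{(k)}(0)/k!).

L = (-176 + 256·x - 128·x^2)·Dx + (144 - 400·x + 384·x^2 - 128·x^3)·Dx^2 + (-11 + 16·x - 8·x^2)·Dx^3 + (9 - 25·x + 24·x^2 - 8·x^3)·Dx^4  (order 4).
h: a_k = 0, -1, -1, -10/3, -1/2, 26/15, -1/3, …
ICs: h(0) = 0, h′(0) = -1, h′′(0) = -2, h′′′(0) = -20.

f: a_k = 1, 0, -8, 0, 32/3, 0, -256/45, …
g: a_k = -2, -2, -2, -2, -2, -2, -2, …
h₀=f+g: left-lcm gives L₀, ord ≤ 3.
h=∫₀ˣh₀: take L = L₀·Dx.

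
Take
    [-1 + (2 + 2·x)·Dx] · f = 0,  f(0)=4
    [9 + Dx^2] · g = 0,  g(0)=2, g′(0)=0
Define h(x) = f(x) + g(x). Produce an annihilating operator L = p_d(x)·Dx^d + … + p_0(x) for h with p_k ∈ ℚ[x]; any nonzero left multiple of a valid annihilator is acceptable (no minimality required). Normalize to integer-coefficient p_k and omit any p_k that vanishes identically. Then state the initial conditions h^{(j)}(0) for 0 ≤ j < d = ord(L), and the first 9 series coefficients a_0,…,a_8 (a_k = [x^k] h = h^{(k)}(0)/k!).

L = (-351 - 648·x - 324·x^2) + (630 + 1926·x + 1944·x^2 + 648·x^3)·Dx + (-39 - 72·x - 36·x^2)·Dx^2 + (70 + 214·x + 216·x^2 + 72·x^3)·Dx^3  (order 3).
h: a_k = 6, 2, -19/2, 1/4, 211/32, 7/64, -2697/1280, 33/512, 78297/286720, …
ICs: h(0) = 6, h′(0) = 2, h′′(0) = -19.

f: a_k = 4, 2, -1/2, 1/4, -5/32, 7/64, -21/256, 33/512, -429/8192, …
g: a_k = 2, 0, -9, 0, 27/4, 0, -81/40, 0, 729/2240, …
f+g: L₀ = lclm(L_f,L_g), ord ≤ 1+2.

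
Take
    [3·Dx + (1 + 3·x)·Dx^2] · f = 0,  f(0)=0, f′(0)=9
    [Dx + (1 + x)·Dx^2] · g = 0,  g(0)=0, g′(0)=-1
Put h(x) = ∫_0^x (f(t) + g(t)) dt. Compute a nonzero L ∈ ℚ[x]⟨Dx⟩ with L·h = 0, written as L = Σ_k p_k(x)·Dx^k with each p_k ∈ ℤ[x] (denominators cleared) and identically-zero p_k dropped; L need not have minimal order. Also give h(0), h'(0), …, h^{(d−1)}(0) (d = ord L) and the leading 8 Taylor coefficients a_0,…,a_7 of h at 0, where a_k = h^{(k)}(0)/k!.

L = 6·Dx^2 + (8 + 12·x)·Dx^3 + (1 + 4·x + 3·x^2)·Dx^4  (order 4).
h: a_k = 0, 0, 4, -13/3, 20/3, -121/10, 364/15, -1093/21, …
ICs: h(0) = 0, h′(0) = 0, h′′(0) = 8, h′′′(0) = -26.

f: a_k = 0, 9, -27/2, 27, -243/4, 729/5, -729/2, 6561/7, …
g: a_k = 0, -1, 1/2, -1/3, 1/4, -1/5, 1/6, -1/7, …
h₀=f+g: left-lcm gives L₀, ord ≤ 4.
∫: right-multiply L₀ by Dx.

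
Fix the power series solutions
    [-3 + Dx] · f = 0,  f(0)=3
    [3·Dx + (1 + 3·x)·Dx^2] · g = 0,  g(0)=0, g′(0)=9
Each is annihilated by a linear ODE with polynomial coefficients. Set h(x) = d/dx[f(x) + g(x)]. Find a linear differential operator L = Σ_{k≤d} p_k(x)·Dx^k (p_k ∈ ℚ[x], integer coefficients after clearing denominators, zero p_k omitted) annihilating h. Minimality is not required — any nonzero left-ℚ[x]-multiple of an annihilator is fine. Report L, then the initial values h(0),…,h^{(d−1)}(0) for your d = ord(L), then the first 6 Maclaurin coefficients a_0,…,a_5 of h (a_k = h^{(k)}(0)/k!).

f: a_k = 3, 9, 27/2, 27/2, 81/8, 243/40, …
g: a_k = 0, 9, -27/2, 27, -243/4, 729/5, …
f+g: L₀ = lclm(L_f,L_g), ord ≤ 1+2.
Derive L from L₀ (diff closure).
L = (-27 - 27·x) + (3 - 18·x - 27·x^2)·Dx + (2 + 9·x + 9·x^2)·Dx^2  (order 2).
h: a_k = 18, 0, 243/2, -405/2, 6075/8, -86751/40, …
ICs: h(0) = 18, h′(0) = 0.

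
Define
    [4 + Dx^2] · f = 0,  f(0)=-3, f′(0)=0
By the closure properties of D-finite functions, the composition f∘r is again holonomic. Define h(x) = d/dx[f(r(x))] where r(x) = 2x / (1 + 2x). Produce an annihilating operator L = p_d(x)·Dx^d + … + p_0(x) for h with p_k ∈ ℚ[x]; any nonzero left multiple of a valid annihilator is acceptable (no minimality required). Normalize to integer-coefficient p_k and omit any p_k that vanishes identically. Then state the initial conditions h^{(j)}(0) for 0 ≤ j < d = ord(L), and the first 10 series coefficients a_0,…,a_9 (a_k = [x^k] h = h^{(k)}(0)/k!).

L = (40 + 96·x + 96·x^2) + (12 + 72·x + 144·x^2 + 96·x^3)·Dx + (1 + 8·x + 24·x^2 + 32·x^3 + 16·x^4)·Dx^2  (order 2).
h: a_k = 0, 48, -288, 1024, -2560, 19712/5, 10752/5, -4820992/105, 7938048/35, -784642048/945, …
ICs: h(0) = 0, h′(0) = 48.

f: a_k = -3, 0, 6, 0, -2, 0, 4/15, 0, -2/105, 0, …
h₀=f(r): pull back L_f along r ⇒ L₀.
Derive L from L₀ (diff closure).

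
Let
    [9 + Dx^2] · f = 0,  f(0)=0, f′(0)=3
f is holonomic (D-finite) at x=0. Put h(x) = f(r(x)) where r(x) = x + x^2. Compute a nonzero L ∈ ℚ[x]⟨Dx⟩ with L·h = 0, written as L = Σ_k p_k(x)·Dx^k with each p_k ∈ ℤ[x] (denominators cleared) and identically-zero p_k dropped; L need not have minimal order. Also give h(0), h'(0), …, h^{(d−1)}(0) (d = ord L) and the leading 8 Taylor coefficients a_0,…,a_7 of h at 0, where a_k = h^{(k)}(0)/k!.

f: a_k = 0, 3, 0, -9/2, 0, 81/40, 0, -243/560, …
h₀=f(r): pull back L_f along r ⇒ L₀.
L = (9 + 54·x + 108·x^2 + 72·x^3) - 2·Dx + (1 + 2·x)·Dx^2  (order 2).
h: a_k = 0, 3, 3, -9/2, -27/2, -459/40, 45/8, 11097/560, …
ICs: h(0) = 0, h′(0) = 3.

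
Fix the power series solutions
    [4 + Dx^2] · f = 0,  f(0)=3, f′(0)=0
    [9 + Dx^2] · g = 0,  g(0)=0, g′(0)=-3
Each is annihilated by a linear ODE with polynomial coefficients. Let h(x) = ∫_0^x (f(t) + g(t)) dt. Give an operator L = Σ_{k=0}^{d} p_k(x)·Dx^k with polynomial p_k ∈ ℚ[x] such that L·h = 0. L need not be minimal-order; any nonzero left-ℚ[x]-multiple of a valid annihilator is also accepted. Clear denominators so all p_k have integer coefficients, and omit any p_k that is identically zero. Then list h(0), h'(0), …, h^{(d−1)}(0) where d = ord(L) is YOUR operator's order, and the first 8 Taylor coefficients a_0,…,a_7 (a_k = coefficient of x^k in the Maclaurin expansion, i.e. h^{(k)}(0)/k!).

L = 36·Dx + 13·Dx^3 + Dx^5  (order 5).
h: a_k = 0, 3, -3/2, -2, 9/8, 2/5, -27/80, -4/105, …
ICs: h(0) = 0, h′(0) = 3, h′′(0) = -3, h′′′(0) = -12, h′′′′(0) = 27.

f: a_k = 3, 0, -6, 0, 2, 0, -4/15, 0, …
g: a_k = 0, -3, 0, 9/2, 0, -81/40, 0, 243/560, …
Sum ⇒ L₀ = lclm(L_f,L_g) in ℚ(x)⟨Dx⟩.
h=∫h₀ ⇒ L = L₀·Dx.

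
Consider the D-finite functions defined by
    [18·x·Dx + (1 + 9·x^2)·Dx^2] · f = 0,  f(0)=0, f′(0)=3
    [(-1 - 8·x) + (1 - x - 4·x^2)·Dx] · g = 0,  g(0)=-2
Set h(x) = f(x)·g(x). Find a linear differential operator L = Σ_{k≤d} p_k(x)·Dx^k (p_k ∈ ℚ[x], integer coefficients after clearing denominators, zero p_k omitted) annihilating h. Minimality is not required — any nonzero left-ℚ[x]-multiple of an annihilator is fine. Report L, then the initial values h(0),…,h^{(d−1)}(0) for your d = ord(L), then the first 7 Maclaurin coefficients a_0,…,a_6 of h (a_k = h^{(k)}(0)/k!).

L = (8 + 18·x + 216·x^2) + (2 - 2·x + 36·x^2 + 216·x^3)·Dx + (-1 + x - 5·x^2 + 9·x^3 + 36·x^4)·Dx^2  (order 2).
h: a_k = 0, -6, -6, -12, -36, -906/5, -1626/5, …
ICs: h(0) = 0, h′(0) = -6.

f: a_k = 0, 3, 0, -9, 0, 243/5, 0, …
g: a_k = -2, -2, -10, -18, -58, -130, -362, …
L₀ := L_f ⊗_s L_g (sym. prod.), ord ≤ 2.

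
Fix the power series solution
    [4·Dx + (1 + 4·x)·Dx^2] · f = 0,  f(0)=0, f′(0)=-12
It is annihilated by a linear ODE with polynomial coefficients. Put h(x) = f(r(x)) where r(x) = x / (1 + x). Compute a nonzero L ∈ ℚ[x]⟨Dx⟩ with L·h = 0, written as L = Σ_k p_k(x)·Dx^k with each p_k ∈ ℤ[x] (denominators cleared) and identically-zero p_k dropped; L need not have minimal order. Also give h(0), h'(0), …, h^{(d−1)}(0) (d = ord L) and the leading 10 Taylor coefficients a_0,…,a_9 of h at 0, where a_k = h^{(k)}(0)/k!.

L = (6 + 10·x)·Dx + (1 + 6·x + 5·x^2)·Dx^2  (order 2).
h: a_k = 0, -12, 36, -124, 468, -9372/5, 7812, -234372/7, 146484, -1953124/3, …
ICs: h(0) = 0, h′(0) = -12.

f: a_k = 0, -12, 24, -64, 192, -3072/5, 2048, -49152/7, 24576, -262144/3, …
L₀ from L_f via x↦r, Dx↦r'^{-1}Dx.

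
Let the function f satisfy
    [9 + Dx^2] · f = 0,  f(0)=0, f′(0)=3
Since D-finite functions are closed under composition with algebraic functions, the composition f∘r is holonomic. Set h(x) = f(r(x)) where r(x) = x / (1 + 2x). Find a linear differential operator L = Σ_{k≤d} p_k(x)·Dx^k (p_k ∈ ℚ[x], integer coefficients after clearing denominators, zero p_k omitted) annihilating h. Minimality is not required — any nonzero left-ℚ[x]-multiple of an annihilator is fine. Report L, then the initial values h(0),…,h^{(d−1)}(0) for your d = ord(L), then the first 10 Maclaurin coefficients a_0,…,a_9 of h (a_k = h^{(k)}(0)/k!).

L = 9 + (4 + 24·x + 48·x^2 + 32·x^3)·Dx + (1 + 8·x + 24·x^2 + 32·x^3 + 16·x^4)·Dx^2  (order 2).
h: a_k = 0, 3, -6, 15/2, 3, -2319/40, 975/4, -429483/560, 83163/40, -4548585/896, …
ICs: h(0) = 0, h′(0) = 3.

f: a_k = 0, 3, 0, -9/2, 0, 81/40, 0, -243/560, 0, 243/4480, …
Change of var in L_f (x↦r) gives L₀.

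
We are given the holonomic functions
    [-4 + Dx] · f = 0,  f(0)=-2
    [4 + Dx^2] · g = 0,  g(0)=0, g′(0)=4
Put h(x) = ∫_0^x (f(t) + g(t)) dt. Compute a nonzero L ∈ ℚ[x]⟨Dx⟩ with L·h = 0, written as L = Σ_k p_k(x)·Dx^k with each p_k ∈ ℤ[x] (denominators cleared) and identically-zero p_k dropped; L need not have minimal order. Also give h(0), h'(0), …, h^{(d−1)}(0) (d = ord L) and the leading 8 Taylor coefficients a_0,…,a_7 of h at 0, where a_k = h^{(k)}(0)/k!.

f: a_k = -2, -8, -16, -64/3, -64/3, -256/15, -512/45, -2048/315, …
g: a_k = 0, 4, 0, -8/3, 0, 8/15, 0, -16/315, …
Weyl lclm of L_f,L_g ⇒ L₀ (ord ≤ 3).
h=∫₀ˣh₀: take L = L₀·Dx.
L = -16·Dx + 4·Dx^2 - 4·Dx^3 + Dx^4  (order 4).
h: a_k = 0, -2, -2, -16/3, -6, -64/15, -124/45, -512/315, …
ICs: h(0) = 0, h′(0) = -2, h′′(0) = -4, h′′′(0) = -32.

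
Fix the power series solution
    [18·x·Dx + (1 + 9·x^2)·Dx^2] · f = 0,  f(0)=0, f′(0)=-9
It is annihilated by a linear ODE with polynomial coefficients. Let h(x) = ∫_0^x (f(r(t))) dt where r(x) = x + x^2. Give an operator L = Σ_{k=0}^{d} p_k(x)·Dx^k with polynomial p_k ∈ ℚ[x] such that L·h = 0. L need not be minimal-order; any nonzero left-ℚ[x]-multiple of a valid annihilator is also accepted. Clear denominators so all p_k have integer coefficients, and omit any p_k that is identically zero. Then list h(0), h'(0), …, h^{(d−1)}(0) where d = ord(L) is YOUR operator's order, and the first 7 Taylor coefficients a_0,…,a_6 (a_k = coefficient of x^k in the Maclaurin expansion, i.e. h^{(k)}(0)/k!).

L = (-2 + 18·x + 72·x^2 + 108·x^3 + 54·x^4)·Dx^2 + (1 + 2·x + 9·x^2 + 36·x^3 + 45·x^4 + 18·x^5)·Dx^3  (order 3).
h: a_k = 0, 0, -9/2, -3, 27/4, 81/5, -54/5, …
ICs: h(0) = 0, h′(0) = 0, h′′(0) = -9.

f: a_k = 0, -9, 0, 27, 0, -729/5, 0, …
Change of var in L_f (x↦r) gives L₀.
Integrate: L := L₀·Dx.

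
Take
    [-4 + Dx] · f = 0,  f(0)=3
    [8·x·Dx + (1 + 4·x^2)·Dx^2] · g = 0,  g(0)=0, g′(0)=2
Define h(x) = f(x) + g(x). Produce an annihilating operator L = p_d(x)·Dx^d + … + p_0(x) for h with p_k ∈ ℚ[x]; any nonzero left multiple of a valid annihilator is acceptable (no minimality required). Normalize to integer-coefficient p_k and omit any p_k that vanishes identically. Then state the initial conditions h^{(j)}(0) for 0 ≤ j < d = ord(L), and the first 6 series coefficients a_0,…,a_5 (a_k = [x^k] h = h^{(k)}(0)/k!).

L = (8 - 32·x - 96·x^2 - 128·x^3)·Dx + (-6 - 8·x^2 - 64·x^4)·Dx^2 + (1 + 2·x + 8·x^2 + 8·x^3 + 16·x^4)·Dx^3  (order 3).
h: a_k = 3, 14, 24, 88/3, 32, 32, …
ICs: h(0) = 3, h′(0) = 14, h′′(0) = 48.

f: a_k = 3, 12, 24, 32, 32, 128/5, …
g: a_k = 0, 2, 0, -8/3, 0, 32/5, …
Sum ⇒ L₀ = lclm(L_f,L_g) in ℚ(x)⟨Dx⟩.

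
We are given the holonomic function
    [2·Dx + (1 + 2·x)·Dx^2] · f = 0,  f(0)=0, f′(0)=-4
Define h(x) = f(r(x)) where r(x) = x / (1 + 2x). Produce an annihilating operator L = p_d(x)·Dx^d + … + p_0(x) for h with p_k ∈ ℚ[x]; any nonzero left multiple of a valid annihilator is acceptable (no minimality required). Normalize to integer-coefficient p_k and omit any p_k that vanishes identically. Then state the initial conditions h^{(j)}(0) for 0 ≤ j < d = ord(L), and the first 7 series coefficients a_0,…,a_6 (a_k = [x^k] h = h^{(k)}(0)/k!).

f: a_k = 0, -4, 4, -16/3, 8, -64/5, 64/3, …
h₀=f(r): pull back L_f along r ⇒ L₀.
L = (6 + 16·x)·Dx + (1 + 6·x + 8·x^2)·Dx^2  (order 2).
h: a_k = 0, -4, 12, -112/3, 120, -1984/5, 1344, …
ICs: h(0) = 0, h′(0) = -4.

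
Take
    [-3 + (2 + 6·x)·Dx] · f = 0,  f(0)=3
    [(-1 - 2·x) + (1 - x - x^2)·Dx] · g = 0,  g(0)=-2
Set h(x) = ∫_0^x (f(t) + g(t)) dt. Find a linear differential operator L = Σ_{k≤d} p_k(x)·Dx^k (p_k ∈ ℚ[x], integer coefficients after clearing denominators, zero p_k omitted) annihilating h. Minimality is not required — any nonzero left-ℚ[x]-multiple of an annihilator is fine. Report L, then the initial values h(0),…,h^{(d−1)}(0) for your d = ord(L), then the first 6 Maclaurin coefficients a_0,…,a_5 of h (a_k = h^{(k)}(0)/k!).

f: a_k = 3, 9/2, -27/8, 81/16, -1215/128, 5103/256, …
g: a_k = -2, -2, -4, -6, -10, -16, …
f+g: L₀ = lclm(L_f,L_g), ord ≤ 1+1.
∫: right-multiply L₀ by Dx.
L = (33 + 117·x + 117·x^2 + 90·x^3)·Dx + (-25 - 102·x - 303·x^2 - 378·x^3 - 225·x^4)·Dx^2 + (-2 + 22·x + 90·x^2 - 38·x^3 - 198·x^4 - 90·x^5)·Dx^3  (order 3).
h: a_k = 0, 1, 5/4, -59/24, -15/64, -499/128, …
ICs: h(0) = 0, h′(0) = 1, h′′(0) = 5/2.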